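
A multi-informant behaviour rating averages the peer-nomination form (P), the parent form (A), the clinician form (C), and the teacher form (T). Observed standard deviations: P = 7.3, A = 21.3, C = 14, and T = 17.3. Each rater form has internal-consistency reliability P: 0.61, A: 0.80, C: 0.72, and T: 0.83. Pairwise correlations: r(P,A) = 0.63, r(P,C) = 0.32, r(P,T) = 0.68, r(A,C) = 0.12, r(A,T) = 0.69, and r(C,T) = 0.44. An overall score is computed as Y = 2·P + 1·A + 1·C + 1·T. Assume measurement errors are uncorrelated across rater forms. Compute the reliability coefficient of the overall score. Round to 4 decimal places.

0.9009

Var(Y) = 2²·7.3² + 21.3² + 14² + 17.3² + 2·[2·7.3·21.3·0.63 + 2·7.3·14·0.32 + 2·7.3·17.3·0.68 + 21.3·14·0.12 + 21.3·17.3·0.69 + 14·17.3·0.44] = 1162.14 + 1659.38 = 2821.52.
Under uncorrelated errors the observed covariances equal the true-score covariances, so only the own-variance terms attenuate.
True-score variance = [2²·7.3²·0.61 + 21.3²·0.80 + 14²·0.72 + 17.3²·0.83] + 1659.38 = 882.51 + 1659.38 = 2541.89.
Reliability = 2541.89 / 2821.52 = 0.9009.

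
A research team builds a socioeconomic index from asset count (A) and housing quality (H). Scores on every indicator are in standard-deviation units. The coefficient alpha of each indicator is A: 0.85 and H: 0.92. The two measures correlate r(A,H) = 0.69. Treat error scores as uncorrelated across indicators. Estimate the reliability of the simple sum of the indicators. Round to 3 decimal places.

0.932

Var(A+H) = 2 + 2·[0.69] = 2 + 1.38 = 3.38.
Because errors are independent across components, Cov(Tᵢ,Tⱼ) = Cov(Xᵢ,Xⱼ); the off-diagonal part of the true-score variance is the same as above.
True-score variance = [0.85 + 0.92] + 1.38 = 1.77 + 1.38 = 3.15.
Reliability = 3.15 / 3.38 = 0.932.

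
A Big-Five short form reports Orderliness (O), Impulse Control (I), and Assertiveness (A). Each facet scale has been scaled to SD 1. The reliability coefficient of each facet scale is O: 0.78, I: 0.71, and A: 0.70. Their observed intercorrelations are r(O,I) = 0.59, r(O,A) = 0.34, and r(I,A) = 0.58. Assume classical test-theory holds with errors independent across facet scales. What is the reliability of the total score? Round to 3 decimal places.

Var(O+I+A) = 3 + 2·[0.59 + 0.34 + 0.58] = 3 + 3.02 = 6.02.
Under uncorrelated errors the observed covariances equal the true-score covariances, so only the own-variance terms attenuate.
True-score variance = [0.78 + 0.71 + 0.70] + 3.02 = 2.19 + 3.02 = 5.21.
Reliability = 5.21 / 6.02 = 0.865.

0.865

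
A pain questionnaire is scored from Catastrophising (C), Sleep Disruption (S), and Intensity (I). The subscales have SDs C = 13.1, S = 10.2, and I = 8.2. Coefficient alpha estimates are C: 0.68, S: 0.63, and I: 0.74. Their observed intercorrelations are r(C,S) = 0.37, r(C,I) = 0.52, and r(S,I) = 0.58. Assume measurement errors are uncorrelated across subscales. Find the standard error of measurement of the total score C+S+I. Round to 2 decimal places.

10.53

Var(total) = 342.89 + 307.618 = 650.508.
True-score variance = 231.998 + 307.618 = 539.616, so reliability = 0.8295.
Error variance = 650.508 − 539.616 = 110.892; SEM = √110.892 = 10.53.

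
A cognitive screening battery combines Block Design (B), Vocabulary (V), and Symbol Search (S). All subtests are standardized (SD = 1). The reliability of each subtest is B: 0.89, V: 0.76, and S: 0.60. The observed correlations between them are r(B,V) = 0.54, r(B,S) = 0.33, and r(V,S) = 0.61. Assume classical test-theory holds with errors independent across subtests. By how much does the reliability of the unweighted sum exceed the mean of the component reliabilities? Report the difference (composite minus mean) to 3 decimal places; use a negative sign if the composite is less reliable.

0.124

Var(sum) = 3 + 2.96 = 5.96; true-score variance = 2.25 + 2.96 = 5.21; composite reliability = 0.8742.
Mean component reliability = 0.7500.
Difference = 0.8742 − 0.7500 = 0.124.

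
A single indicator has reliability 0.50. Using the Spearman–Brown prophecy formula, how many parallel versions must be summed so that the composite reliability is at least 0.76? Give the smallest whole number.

4

k ≥ ρ*(1−ρ₁)/(ρ₁(1−ρ*)) = 0.76·0.50 / (0.50·0.24) = 3.167.
Smallest integer k = 4.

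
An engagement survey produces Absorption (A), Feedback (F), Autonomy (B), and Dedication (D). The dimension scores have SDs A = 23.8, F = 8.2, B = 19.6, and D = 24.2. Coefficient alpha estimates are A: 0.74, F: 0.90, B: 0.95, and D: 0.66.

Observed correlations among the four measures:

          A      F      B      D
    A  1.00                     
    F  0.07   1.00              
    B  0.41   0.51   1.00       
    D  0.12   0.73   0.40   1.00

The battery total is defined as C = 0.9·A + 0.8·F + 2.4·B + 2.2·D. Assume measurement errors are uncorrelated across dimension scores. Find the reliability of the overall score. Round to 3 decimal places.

0.874

Var(C) = 0.9²·23.8² + 0.8²·8.2² + 2.4²·19.6² + 2.2²·24.2² + 2·[0.72·23.8·8.2·0.07 + 2.16·23.8·19.6·0.41 + 1.98·23.8·24.2·0.12 + 1.92·8.2·19.6·0.51 + 1.76·8.2·24.2·0.73 + 5.28·19.6·24.2·0.40] = 5549.11 + 3947.79 = 9496.9.
With uncorrelated errors the cross-covariances are all true-score covariance, so they carry over unchanged; only the diagonal terms shrink to ρᵢσᵢ².
True-score variance = [0.9²·23.8²·0.74 + 0.8²·8.2²·0.90 + 2.4²·19.6²·0.95 + 2.2²·24.2²·0.66] + 3947.79 = 4351.15 + 3947.79 = 8298.94.
Reliability = 8298.94 / 9496.9 = 0.874.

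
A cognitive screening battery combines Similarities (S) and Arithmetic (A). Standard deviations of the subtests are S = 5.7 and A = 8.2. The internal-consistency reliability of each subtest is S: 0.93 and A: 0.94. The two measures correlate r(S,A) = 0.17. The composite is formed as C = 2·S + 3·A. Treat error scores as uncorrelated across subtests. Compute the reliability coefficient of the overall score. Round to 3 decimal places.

0.945

Var(C) = 2²·5.7² + 3²·8.2² + 2·[6·5.7·8.2·0.17] = 735.12 + 95.3496 = 830.47.
Because errors are independent across components, Cov(Tᵢ,Tⱼ) = Cov(Xᵢ,Xⱼ); the off-diagonal part of the true-score variance is the same as above.
True-score variance = [2²·5.7²·0.93 + 3²·8.2²·0.94] + 95.3496 = 689.713 + 95.3496 = 785.063.
Reliability = 785.063 / 830.47 = 0.945.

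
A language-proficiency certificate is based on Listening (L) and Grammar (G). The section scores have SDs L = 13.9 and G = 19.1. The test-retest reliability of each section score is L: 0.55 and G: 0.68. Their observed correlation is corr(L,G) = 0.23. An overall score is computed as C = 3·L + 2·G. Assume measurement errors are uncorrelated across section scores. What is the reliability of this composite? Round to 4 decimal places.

Var(C) = 3²·13.9² + 2²·19.1² + 2·[6·13.9·19.1·0.23] = 3198.13 + 732.752 = 3930.88.
With uncorrelated errors the cross-covariances are all true-score covariance, so they carry over unchanged; only the diagonal terms shrink to ρᵢσᵢ².
True-score variance = [3²·13.9²·0.55 + 2²·19.1²·0.68] + 732.752 = 1948.67 + 732.752 = 2681.43.
Reliability = 2681.43 / 3930.88 = 0.6821.

0.6821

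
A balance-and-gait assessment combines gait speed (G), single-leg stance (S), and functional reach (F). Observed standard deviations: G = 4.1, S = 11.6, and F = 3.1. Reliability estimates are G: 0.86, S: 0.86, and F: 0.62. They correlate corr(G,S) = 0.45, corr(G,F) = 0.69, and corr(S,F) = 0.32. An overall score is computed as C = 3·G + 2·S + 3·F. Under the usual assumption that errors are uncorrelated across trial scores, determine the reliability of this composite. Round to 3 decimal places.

Var(C) = 3²·4.1² + 2²·11.6² + 3²·3.1² + 2·[6·4.1·11.6·0.45 + 9·4.1·3.1·0.69 + 6·11.6·3.1·0.32] = 776.02 + 552.769 = 1328.79.
Because errors are independent across components, Cov(Tᵢ,Tⱼ) = Cov(Xᵢ,Xⱼ); the off-diagonal part of the true-score variance is the same as above.
True-score variance = [3²·4.1²·0.86 + 2²·11.6²·0.86 + 3²·3.1²·0.62] + 552.769 = 646.62 + 552.769 = 1199.39.
Reliability = 1199.39 / 1328.79 = 0.903.

0.903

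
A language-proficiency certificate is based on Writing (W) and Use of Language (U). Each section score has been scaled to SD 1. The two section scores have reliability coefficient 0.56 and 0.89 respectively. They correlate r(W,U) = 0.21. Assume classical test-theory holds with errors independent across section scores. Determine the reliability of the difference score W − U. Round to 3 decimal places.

Var(W−U) = 1 + 1 − 2·0.21 = 2 − 0.42 = 1.58.
Under uncorrelated errors the observed covariances equal the true-score covariances, so only the own-variance terms attenuate.
True-score variance = [0.56 + 0.89] − 0.42 = 1.45 − 0.42 = 1.03.
Reliability = 1.03 / 1.58 = 0.652.

0.652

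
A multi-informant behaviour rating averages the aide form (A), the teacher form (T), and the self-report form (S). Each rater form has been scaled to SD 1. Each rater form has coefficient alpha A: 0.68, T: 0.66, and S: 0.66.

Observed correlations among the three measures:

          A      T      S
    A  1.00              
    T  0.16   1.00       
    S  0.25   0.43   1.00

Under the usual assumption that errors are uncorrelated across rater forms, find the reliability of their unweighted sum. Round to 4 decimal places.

0.7863

Var(A+T+S) = 3 + 2·[0.16 + 0.25 + 0.43] = 3 + 1.68 = 4.68.
With uncorrelated errors the cross-covariances are all true-score covariance, so they carry over unchanged; only the diagonal terms shrink to ρᵢσᵢ².
True-score variance = [0.68 + 0.66 + 0.66] + 1.68 = 2 + 1.68 = 3.68.
Reliability = 3.68 / 4.68 = 0.7863.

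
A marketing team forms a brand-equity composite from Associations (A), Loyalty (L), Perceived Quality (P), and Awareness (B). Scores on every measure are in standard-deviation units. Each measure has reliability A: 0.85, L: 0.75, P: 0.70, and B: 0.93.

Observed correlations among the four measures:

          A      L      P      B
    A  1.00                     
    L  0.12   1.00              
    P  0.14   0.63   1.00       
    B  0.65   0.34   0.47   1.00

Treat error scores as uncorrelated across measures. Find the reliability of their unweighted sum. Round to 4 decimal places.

Var(A+L+P+B) = 4 + 2·[0.12 + 0.14 + 0.65 + 0.63 + 0.34 + 0.47] = 4 + 4.7 = 8.7.
With uncorrelated errors the cross-covariances are all true-score covariance, so they carry over unchanged; only the diagonal terms shrink to ρᵢσᵢ².
True-score variance = [0.85 + 0.75 + 0.70 + 0.93] + 4.7 = 3.23 + 4.7 = 7.93.
Reliability = 7.93 / 8.7 = 0.9115.

0.9115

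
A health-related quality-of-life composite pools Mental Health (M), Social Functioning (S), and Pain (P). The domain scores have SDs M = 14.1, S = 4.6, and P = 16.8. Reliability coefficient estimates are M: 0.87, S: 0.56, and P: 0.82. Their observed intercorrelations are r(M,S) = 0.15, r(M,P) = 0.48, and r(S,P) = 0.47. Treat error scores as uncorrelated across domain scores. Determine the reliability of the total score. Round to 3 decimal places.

Var(M+S+P) = 14.1² + 4.6² + 16.8² + 2·[14.1·4.6·0.15 + 14.1·16.8·0.48 + 4.6·16.8·0.47] = 502.21 + 319.506 = 821.716.
Under uncorrelated errors the observed covariances equal the true-score covariances, so only the own-variance terms attenuate.
True-score variance = [14.1²·0.87 + 4.6²·0.56 + 16.8²·0.82] + 319.506 = 416.251 + 319.506 = 735.757.
Reliability = 735.757 / 821.716 = 0.895.

0.895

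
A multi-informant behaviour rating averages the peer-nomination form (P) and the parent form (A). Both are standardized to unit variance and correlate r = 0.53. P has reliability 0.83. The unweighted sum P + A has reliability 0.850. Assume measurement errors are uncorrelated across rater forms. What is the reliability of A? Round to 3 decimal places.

Var(P+A) = 2 + 2·0.53 = 3.060.
True-score variance = ρ_P + ρ_A + 2·0.53, so 0.850 = (0.83 + ρ_A + 1.06) / 3.060.
ρ_A = 0.850·3.060 − 0.83 − 1.06 = 0.711.

0.711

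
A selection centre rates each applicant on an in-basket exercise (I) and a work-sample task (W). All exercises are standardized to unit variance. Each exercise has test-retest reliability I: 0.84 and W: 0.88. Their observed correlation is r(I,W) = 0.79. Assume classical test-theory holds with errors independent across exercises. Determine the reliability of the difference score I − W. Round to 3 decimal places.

Var(I−W) = 1 + 1 − 2·0.79 = 2 − 1.58 = 0.42.
Because errors are independent across components, Cov(Tᵢ,Tⱼ) = Cov(Xᵢ,Xⱼ); the off-diagonal part of the true-score variance is the same as above.
True-score variance = [0.84 + 0.88] − 1.58 = 1.72 − 1.58 = 0.14.
Reliability = 0.14 / 0.42 = 0.333.

0.333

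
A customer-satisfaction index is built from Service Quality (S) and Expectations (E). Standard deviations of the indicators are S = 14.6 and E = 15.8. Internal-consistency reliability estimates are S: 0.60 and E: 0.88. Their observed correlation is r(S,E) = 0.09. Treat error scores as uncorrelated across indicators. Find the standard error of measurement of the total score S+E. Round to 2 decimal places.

10.73

Var(total) = 462.8 + 41.5224 = 504.322.
True-score variance = 347.579 + 41.5224 = 389.102, so reliability = 0.7715.
Error variance = 504.322 − 389.102 = 115.221; SEM = √115.221 = 10.73.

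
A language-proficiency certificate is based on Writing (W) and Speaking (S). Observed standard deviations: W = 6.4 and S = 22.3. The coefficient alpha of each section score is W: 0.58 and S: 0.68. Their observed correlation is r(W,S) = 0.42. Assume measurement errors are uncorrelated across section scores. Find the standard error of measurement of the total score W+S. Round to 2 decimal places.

13.28

Var(total) = 538.25 + 119.885 = 658.135.
True-score variance = 361.914 + 119.885 = 481.799, so reliability = 0.7321.
Error variance = 658.135 − 481.799 = 176.336; SEM = √176.336 = 13.28.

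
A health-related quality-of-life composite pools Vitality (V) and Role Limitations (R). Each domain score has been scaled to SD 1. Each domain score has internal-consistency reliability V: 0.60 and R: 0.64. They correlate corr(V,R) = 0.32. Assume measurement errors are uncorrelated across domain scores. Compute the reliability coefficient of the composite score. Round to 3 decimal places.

Var(V+R) = 2 + 2·[0.32] = 2 + 0.64 = 2.64.
Under uncorrelated errors the observed covariances equal the true-score covariances, so only the own-variance terms attenuate.
True-score variance = [0.60 + 0.64] + 0.64 = 1.24 + 0.64 = 1.88.
Reliability = 1.88 / 2.64 = 0.712.

0.712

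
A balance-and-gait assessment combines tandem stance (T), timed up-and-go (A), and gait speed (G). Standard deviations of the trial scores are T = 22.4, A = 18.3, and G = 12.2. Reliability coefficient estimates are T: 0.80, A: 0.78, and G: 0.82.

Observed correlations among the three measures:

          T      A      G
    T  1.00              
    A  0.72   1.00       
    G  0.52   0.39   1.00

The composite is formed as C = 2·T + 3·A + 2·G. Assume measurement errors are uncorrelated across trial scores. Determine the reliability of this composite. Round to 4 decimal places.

0.8967

Var(C) = 2²·22.4² + 3²·18.3² + 2²·12.2² + 2·[6·22.4·18.3·0.72 + 4·22.4·12.2·0.52 + 6·18.3·12.2·0.39] = 5616.41 + 5723.41 = 11339.8.
Because errors are independent across components, Cov(Tᵢ,Tⱼ) = Cov(Xᵢ,Xⱼ); the off-diagonal part of the true-score variance is the same as above.
True-score variance = [2²·22.4²·0.80 + 3²·18.3²·0.78 + 2²·12.2²·0.82] + 5723.41 = 4444.76 + 5723.41 = 10168.2.
Reliability = 10168.2 / 11339.8 = 0.8967.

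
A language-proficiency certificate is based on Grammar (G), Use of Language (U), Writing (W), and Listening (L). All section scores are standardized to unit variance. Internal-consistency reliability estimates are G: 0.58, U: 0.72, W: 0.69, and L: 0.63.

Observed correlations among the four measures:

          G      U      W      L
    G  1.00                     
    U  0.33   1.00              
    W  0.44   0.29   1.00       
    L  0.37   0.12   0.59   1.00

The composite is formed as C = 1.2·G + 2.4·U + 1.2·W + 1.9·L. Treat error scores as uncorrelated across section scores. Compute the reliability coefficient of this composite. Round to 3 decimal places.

0.823

Var(C) = 1.2² + 2.4² + 1.2² + 1.9² + 2·[2.88·0.33 + 1.44·0.44 + 2.28·0.37 + 2.88·0.29 + 4.56·0.12 + 2.28·0.59] = 12.25 + 10.3104 = 22.5604.
Under uncorrelated errors the observed covariances equal the true-score covariances, so only the own-variance terms attenuate.
True-score variance = [1.2²·0.58 + 2.4²·0.72 + 1.2²·0.69 + 1.9²·0.63] + 10.3104 = 8.2503 + 10.3104 = 18.5607.
Reliability = 18.5607 / 22.5604 = 0.823.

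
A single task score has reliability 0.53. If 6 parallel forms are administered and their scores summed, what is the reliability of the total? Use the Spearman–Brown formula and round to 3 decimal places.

0.871

ρ_k = kρ / (1 + (k−1)ρ) = 6·0.53 / (1 + 5·0.53) = 3.180 / 3.650 = 0.871.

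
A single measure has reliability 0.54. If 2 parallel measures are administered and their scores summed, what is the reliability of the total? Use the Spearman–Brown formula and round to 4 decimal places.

0.7013

ρ_k = kρ / (1 + (k−1)ρ) = 2·0.54 / (1 + 1·0.54) = 1.080 / 1.540 = 0.7013.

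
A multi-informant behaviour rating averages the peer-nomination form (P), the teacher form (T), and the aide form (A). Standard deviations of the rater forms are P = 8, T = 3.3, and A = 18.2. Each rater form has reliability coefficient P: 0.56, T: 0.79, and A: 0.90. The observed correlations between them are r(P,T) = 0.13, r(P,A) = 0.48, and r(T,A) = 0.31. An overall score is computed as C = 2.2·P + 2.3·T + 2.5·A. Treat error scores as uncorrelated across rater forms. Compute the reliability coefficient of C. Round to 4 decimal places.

Var(C) = 2.2²·8² + 2.3²·3.3² + 2.5²·18.2² + 2·[5.06·8·3.3·0.13 + 5.5·8·18.2·0.48 + 5.75·3.3·18.2·0.31] = 2437.62 + 1017.61 = 3455.23.
Because errors are independent across components, Cov(Tᵢ,Tⱼ) = Cov(Xᵢ,Xⱼ); the off-diagonal part of the true-score variance is the same as above.
True-score variance = [2.2²·8²·0.56 + 2.3²·3.3²·0.79 + 2.5²·18.2²·0.90] + 1017.61 = 2082.2 + 1017.61 = 3099.81.
Reliability = 3099.81 / 3455.23 = 0.8971.

0.8971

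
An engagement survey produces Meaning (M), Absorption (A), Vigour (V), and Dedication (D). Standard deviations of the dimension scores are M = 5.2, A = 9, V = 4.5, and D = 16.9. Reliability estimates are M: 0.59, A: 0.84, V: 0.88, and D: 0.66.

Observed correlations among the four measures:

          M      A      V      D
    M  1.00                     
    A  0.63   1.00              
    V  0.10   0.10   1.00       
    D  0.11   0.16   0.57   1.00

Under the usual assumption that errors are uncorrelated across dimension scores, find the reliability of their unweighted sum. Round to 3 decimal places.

Var(M+A+V+D) = 5.2² + 9² + 4.5² + 16.9² + 2·[5.2·9·0.63 + 5.2·4.5·0.10 + 5.2·16.9·0.11 + 9·4.5·0.10 + 9·16.9·0.16 + 4.5·16.9·0.57] = 413.9 + 226.451 = 640.351.
Because errors are independent across components, Cov(Tᵢ,Tⱼ) = Cov(Xᵢ,Xⱼ); the off-diagonal part of the true-score variance is the same as above.
True-score variance = [5.2²·0.59 + 9²·0.84 + 4.5²·0.88 + 16.9²·0.66] + 226.451 = 290.316 + 226.451 = 516.767.
Reliability = 516.767 / 640.351 = 0.807.

0.807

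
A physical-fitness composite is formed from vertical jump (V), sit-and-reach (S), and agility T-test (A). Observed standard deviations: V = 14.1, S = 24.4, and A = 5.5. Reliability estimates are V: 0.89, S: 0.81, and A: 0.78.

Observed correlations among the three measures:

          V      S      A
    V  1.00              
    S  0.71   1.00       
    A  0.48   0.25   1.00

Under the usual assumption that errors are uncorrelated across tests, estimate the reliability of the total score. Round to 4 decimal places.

0.9026

Var(V+S+A) = 14.1² + 24.4² + 5.5² + 2·[14.1·24.4·0.71 + 14.1·5.5·0.48 + 24.4·5.5·0.25] = 824.42 + 630.085 = 1454.5.
Because errors are independent across components, Cov(Tᵢ,Tⱼ) = Cov(Xᵢ,Xⱼ); the off-diagonal part of the true-score variance is the same as above.
True-score variance = [14.1²·0.89 + 24.4²·0.81 + 5.5²·0.78] + 630.085 = 682.777 + 630.085 = 1312.86.
Reliability = 1312.86 / 1454.5 = 0.9026.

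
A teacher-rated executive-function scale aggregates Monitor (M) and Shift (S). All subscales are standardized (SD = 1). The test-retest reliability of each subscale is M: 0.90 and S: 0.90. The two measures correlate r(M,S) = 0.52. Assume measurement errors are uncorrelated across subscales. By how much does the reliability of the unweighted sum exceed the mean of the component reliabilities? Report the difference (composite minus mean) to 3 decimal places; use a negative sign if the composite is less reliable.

Var(sum) = 2 + 1.04 = 3.04; true-score variance = 1.8 + 1.04 = 2.84; composite reliability = 0.9342.
Mean component reliability = 0.9000.
Difference = 0.9342 − 0.9000 = 0.034.

0.034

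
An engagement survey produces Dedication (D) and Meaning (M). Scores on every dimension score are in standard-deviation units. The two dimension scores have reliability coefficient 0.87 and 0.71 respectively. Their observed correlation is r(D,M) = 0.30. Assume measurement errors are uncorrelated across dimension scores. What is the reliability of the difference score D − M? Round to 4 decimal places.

0.7000

Var(D−M) = 1 + 1 − 2·0.30 = 2 − 0.6 = 1.4.
Under uncorrelated errors the observed covariances equal the true-score covariances, so only the own-variance terms attenuate.
True-score variance = [0.87 + 0.71] − 0.6 = 1.58 − 0.6 = 0.98.
Reliability = 0.98 / 1.4 = 0.7000.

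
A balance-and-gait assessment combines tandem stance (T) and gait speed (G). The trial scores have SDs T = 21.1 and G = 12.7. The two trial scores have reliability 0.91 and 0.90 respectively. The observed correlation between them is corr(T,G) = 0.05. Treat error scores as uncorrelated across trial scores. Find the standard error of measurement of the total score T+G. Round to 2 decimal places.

Var(total) = 606.5 + 26.797 = 633.297.
True-score variance = 550.302 + 26.797 = 577.099, so reliability = 0.9113.
Error variance = 633.297 − 577.099 = 56.1979; SEM = √56.1979 = 7.50.

7.50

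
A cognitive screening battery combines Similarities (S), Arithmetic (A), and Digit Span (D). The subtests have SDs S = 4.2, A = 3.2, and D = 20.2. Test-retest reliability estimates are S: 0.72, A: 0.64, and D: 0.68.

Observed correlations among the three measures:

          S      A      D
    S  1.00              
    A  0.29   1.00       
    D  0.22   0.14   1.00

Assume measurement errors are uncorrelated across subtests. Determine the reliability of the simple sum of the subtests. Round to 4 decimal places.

Var(S+A+D) = 4.2² + 3.2² + 20.2² + 2·[4.2·3.2·0.29 + 4.2·20.2·0.22 + 3.2·20.2·0.14] = 435.92 + 63.224 = 499.144.
With uncorrelated errors the cross-covariances are all true-score covariance, so they carry over unchanged; only the diagonal terms shrink to ρᵢσᵢ².
True-score variance = [4.2²·0.72 + 3.2²·0.64 + 20.2²·0.68] + 63.224 = 296.722 + 63.224 = 359.946.
Reliability = 359.946 / 499.144 = 0.7211.

0.7211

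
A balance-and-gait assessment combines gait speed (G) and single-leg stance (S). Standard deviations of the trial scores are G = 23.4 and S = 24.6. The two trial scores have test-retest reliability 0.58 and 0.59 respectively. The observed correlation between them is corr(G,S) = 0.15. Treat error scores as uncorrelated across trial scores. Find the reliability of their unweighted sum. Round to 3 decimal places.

0.639

Var(G+S) = 23.4² + 24.6² + 2·[23.4·24.6·0.15] = 1152.72 + 172.692 = 1325.41.
With uncorrelated errors the cross-covariances are all true-score covariance, so they carry over unchanged; only the diagonal terms shrink to ρᵢσᵢ².
True-score variance = [23.4²·0.58 + 24.6²·0.59] + 172.692 = 674.629 + 172.692 = 847.321.
Reliability = 847.321 / 1325.41 = 0.639.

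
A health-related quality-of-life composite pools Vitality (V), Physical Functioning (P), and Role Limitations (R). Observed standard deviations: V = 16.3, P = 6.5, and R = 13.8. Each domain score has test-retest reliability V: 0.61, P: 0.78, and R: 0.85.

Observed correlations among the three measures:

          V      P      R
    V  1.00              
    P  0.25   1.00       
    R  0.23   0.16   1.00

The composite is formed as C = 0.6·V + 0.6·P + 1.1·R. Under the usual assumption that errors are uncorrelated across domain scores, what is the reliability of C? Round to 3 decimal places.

0.832

Var(C) = 0.6²·16.3² + 0.6²·6.5² + 1.1²·13.8² + 2·[0.36·16.3·6.5·0.25 + 0.66·16.3·13.8·0.23 + 0.66·6.5·13.8·0.16] = 341.291 + 106.307 = 447.598.
With uncorrelated errors the cross-covariances are all true-score covariance, so they carry over unchanged; only the diagonal terms shrink to ρᵢσᵢ².
True-score variance = [0.6²·16.3²·0.61 + 0.6²·6.5²·0.78 + 1.1²·13.8²·0.85] + 106.307 = 266.077 + 106.307 = 372.384.
Reliability = 372.384 / 447.598 = 0.832.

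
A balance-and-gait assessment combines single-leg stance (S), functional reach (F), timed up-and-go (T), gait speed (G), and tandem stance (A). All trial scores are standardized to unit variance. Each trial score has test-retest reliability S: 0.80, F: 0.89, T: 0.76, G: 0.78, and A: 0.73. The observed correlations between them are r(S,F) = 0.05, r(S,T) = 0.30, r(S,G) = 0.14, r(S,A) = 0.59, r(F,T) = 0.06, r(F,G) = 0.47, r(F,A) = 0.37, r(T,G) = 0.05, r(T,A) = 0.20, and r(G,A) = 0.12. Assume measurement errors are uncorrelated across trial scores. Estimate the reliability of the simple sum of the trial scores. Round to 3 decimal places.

0.893

Var(S+F+T+G+A) = 5 + 2·[0.05 + 0.30 + 0.14 + 0.59 + 0.06 + 0.47 + 0.37 + 0.05 + 0.20 + 0.12] = 5 + 4.7 = 9.7.
Under uncorrelated errors the observed covariances equal the true-score covariances, so only the own-variance terms attenuate.
True-score variance = [0.80 + 0.89 + 0.76 + 0.78 + 0.73] + 4.7 = 3.96 + 4.7 = 8.66.
Reliability = 8.66 / 9.7 = 0.893.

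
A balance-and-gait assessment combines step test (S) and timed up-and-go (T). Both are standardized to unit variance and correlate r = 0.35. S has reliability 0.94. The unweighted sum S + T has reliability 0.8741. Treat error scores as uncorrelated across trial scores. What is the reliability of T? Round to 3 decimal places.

0.720

Var(S+T) = 2 + 2·0.35 = 2.700.
True-score variance = ρ_S + ρ_T + 2·0.35, so 0.8741 = (0.94 + ρ_T + 0.70) / 2.700.
ρ_T = 0.8741·2.700 − 0.94 − 0.70 = 0.720.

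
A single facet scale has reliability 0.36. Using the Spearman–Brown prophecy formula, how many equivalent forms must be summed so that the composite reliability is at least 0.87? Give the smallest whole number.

12

k ≥ ρ*(1−ρ₁)/(ρ₁(1−ρ*)) = 0.87·0.64 / (0.36·0.13) = 11.897.
Smallest integer k = 12.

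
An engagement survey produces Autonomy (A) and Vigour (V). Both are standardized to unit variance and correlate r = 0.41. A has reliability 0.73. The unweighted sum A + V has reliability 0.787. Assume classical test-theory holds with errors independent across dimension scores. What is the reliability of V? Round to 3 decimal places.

0.669

Var(A+V) = 2 + 2·0.41 = 2.820.
True-score variance = ρ_A + ρ_V + 2·0.41, so 0.787 = (0.73 + ρ_V + 0.82) / 2.820.
ρ_V = 0.787·2.820 − 0.73 − 0.82 = 0.669.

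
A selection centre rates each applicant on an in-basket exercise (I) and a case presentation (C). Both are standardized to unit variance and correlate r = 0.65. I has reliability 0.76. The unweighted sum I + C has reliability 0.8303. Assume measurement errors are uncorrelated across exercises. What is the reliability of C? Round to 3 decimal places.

0.680

Var(I+C) = 2 + 2·0.65 = 3.300.
True-score variance = ρ_I + ρ_C + 2·0.65, so 0.8303 = (0.76 + ρ_C + 1.30) / 3.300.
ρ_C = 0.8303·3.300 − 0.76 − 1.30 = 0.680.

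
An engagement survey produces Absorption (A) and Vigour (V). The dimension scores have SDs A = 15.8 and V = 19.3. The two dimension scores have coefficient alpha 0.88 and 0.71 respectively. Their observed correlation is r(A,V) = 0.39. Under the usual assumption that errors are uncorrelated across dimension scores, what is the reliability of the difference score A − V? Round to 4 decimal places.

Var(A−V) = 15.8² + 19.3² − 2·15.8·19.3·0.39 = 622.13 − 237.853 = 384.277.
Because errors are independent across components, Cov(Tᵢ,Tⱼ) = Cov(Xᵢ,Xⱼ); the off-diagonal part of the true-score variance is the same as above.
True-score variance = [15.8²·0.88 + 19.3²·0.71] − 237.853 = 484.151 − 237.853 = 246.298.
Reliability = 246.298 / 384.277 = 0.6409.

0.6409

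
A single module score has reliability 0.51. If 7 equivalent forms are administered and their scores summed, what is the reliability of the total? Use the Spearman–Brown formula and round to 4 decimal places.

ρ_k = kρ / (1 + (k−1)ρ) = 7·0.51 / (1 + 6·0.51) = 3.570 / 4.060 = 0.8793.

0.8793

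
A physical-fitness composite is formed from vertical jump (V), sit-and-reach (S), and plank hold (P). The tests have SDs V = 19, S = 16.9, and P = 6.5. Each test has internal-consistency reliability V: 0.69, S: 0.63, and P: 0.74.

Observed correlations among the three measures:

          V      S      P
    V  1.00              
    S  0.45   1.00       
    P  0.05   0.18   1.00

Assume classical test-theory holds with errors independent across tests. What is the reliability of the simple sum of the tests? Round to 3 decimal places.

Var(V+S+P) = 19² + 16.9² + 6.5² + 2·[19·16.9·0.45 + 19·6.5·0.05 + 16.9·6.5·0.18] = 688.86 + 340.886 = 1029.75.
Under uncorrelated errors the observed covariances equal the true-score covariances, so only the own-variance terms attenuate.
True-score variance = [19²·0.69 + 16.9²·0.63 + 6.5²·0.74] + 340.886 = 460.289 + 340.886 = 801.175.
Reliability = 801.175 / 1029.75 = 0.778.

0.778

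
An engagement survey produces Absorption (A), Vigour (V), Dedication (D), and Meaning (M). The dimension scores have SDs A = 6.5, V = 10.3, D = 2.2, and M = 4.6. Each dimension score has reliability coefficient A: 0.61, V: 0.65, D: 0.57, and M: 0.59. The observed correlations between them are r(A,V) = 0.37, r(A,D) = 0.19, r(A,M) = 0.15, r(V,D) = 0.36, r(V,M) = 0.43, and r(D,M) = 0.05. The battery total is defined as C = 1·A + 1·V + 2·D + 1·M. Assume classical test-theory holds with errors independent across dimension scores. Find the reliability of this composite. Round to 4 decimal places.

Var(C) = 6.5² + 10.3² + 2²·2.2² + 4.6² + 2·[6.5·10.3·0.37 + 2·6.5·2.2·0.19 + 6.5·4.6·0.15 + 2·10.3·2.2·0.36 + 10.3·4.6·0.43 + 2·2.2·4.6·0.05] = 188.86 + 144.782 = 333.642.
Because errors are independent across components, Cov(Tᵢ,Tⱼ) = Cov(Xᵢ,Xⱼ); the off-diagonal part of the true-score variance is the same as above.
True-score variance = [6.5²·0.61 + 10.3²·0.65 + 2²·2.2²·0.57 + 4.6²·0.59] + 144.782 = 118.251 + 144.782 = 263.033.
Reliability = 263.033 / 333.642 = 0.7884.

0.7884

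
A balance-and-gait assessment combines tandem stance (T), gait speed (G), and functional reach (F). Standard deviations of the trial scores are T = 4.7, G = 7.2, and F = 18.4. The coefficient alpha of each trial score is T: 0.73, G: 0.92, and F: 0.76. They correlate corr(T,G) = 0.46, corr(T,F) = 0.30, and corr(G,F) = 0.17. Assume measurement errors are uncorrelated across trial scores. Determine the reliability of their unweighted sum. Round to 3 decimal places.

0.831

Var(T+G+F) = 4.7² + 7.2² + 18.4² + 2·[4.7·7.2·0.46 + 4.7·18.4·0.30 + 7.2·18.4·0.17] = 412.49 + 128.064 = 540.554.
Because errors are independent across components, Cov(Tᵢ,Tⱼ) = Cov(Xᵢ,Xⱼ); the off-diagonal part of the true-score variance is the same as above.
True-score variance = [4.7²·0.73 + 7.2²·0.92 + 18.4²·0.76] + 128.064 = 321.124 + 128.064 = 449.188.
Reliability = 449.188 / 540.554 = 0.831.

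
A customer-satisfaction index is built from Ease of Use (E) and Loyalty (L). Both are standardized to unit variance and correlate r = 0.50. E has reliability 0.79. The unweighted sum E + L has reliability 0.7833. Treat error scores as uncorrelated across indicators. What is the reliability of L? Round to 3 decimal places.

Var(E+L) = 2 + 2·0.50 = 3.000.
True-score variance = ρ_E + ρ_L + 2·0.50, so 0.7833 = (0.79 + ρ_L + 1.00) / 3.000.
ρ_L = 0.7833·3.000 − 0.79 − 1.00 = 0.560.

0.560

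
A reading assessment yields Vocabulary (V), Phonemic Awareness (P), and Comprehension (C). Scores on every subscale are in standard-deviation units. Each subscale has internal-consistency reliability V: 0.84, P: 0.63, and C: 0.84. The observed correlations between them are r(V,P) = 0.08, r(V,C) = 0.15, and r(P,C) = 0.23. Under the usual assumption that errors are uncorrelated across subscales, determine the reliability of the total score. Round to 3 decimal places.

Var(V+P+C) = 3 + 2·[0.08 + 0.15 + 0.23] = 3 + 0.92 = 3.92.
Under uncorrelated errors the observed covariances equal the true-score covariances, so only the own-variance terms attenuate.
True-score variance = [0.84 + 0.63 + 0.84] + 0.92 = 2.31 + 0.92 = 3.23.
Reliability = 3.23 / 3.92 = 0.824.

0.824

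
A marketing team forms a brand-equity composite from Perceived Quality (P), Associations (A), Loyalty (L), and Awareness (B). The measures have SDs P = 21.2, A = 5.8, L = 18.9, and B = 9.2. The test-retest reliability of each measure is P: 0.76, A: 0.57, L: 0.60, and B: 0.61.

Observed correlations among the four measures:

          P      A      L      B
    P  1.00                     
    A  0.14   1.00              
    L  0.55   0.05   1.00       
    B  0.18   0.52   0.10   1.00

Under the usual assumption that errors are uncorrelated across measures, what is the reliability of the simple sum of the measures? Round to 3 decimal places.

Var(P+A+L+B) = 21.2² + 5.8² + 18.9² + 9.2² + 2·[21.2·5.8·0.14 + 21.2·18.9·0.55 + 21.2·9.2·0.18 + 5.8·18.9·0.05 + 5.8·9.2·0.52 + 18.9·9.2·0.10] = 924.93 + 646.624 = 1571.55.
With uncorrelated errors the cross-covariances are all true-score covariance, so they carry over unchanged; only the diagonal terms shrink to ρᵢσᵢ².
True-score variance = [21.2²·0.76 + 5.8²·0.57 + 18.9²·0.60 + 9.2²·0.61] + 646.624 = 626.706 + 646.624 = 1273.33.
Reliability = 1273.33 / 1571.55 = 0.810.

0.810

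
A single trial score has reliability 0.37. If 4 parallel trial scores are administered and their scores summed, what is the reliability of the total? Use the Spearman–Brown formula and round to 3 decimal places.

ρ_k = kρ / (1 + (k−1)ρ) = 4·0.37 / (1 + 3·0.37) = 1.480 / 2.110 = 0.701.

0.701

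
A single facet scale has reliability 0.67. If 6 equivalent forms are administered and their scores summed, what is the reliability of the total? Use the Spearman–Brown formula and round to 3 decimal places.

0.924

ρ_k = kρ / (1 + (k−1)ρ) = 6·0.67 / (1 + 5·0.67) = 4.020 / 4.350 = 0.924.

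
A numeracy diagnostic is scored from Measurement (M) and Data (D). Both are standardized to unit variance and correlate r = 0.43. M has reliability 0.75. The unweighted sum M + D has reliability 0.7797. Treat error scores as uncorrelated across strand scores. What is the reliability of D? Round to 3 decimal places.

0.620

Var(M+D) = 2 + 2·0.43 = 2.860.
True-score variance = ρ_M + ρ_D + 2·0.43, so 0.7797 = (0.75 + ρ_D + 0.86) / 2.860.
ρ_D = 0.7797·2.860 − 0.75 − 0.86 = 0.620.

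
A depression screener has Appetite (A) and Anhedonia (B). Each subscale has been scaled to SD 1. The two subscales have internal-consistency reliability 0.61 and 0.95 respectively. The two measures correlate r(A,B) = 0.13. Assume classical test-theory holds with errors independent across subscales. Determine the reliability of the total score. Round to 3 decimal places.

Var(A+B) = 2 + 2·[0.13] = 2 + 0.26 = 2.26.
Under uncorrelated errors the observed covariances equal the true-score covariances, so only the own-variance terms attenuate.
True-score variance = [0.61 + 0.95] + 0.26 = 1.56 + 0.26 = 1.82.
Reliability = 1.82 / 2.26 = 0.805.

0.805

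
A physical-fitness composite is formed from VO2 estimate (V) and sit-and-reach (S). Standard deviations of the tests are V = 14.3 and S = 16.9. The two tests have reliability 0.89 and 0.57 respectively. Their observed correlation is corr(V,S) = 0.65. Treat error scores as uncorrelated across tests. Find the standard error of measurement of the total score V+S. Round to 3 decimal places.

Var(total) = 490.1 + 314.171 = 804.271.
True-score variance = 344.794 + 314.171 = 658.965, so reliability = 0.8193.
Error variance = 804.271 − 658.965 = 145.306; SEM = √145.306 = 12.054.

12.054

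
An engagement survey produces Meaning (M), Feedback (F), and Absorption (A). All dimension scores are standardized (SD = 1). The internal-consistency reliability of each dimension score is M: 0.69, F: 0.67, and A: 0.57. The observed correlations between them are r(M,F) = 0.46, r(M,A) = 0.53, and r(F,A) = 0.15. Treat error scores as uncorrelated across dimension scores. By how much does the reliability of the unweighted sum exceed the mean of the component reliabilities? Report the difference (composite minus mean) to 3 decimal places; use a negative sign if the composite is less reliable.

0.154

Var(sum) = 3 + 2.28 = 5.28; true-score variance = 1.93 + 2.28 = 4.21; composite reliability = 0.7973.
Mean component reliability = 0.6433.
Difference = 0.7973 − 0.6433 = 0.154.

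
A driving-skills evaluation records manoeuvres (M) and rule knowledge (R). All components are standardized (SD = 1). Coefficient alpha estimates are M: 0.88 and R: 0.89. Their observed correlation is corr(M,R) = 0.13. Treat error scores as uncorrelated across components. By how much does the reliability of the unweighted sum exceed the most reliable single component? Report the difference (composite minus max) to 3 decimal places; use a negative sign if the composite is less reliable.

Var(sum) = 2 + 0.26 = 2.26; true-score variance = 1.77 + 0.26 = 2.03; composite reliability = 0.8982.
Max component reliability = 0.8900.
Difference = 0.8982 − 0.8900 = 0.008.

0.008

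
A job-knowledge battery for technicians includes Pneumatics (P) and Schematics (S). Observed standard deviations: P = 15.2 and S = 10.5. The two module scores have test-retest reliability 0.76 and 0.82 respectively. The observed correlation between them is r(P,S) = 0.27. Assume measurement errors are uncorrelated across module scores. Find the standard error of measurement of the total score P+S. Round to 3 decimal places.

8.677

Var(total) = 341.29 + 86.184 = 427.474.
True-score variance = 265.995 + 86.184 = 352.179, so reliability = 0.8239.
Error variance = 427.474 − 352.179 = 75.2946; SEM = √75.2946 = 8.677.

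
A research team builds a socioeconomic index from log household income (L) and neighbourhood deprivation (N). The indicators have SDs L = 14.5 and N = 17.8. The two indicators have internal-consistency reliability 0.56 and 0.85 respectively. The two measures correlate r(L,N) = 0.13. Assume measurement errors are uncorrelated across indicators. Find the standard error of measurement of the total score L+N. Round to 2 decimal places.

11.83

Var(total) = 527.09 + 67.106 = 594.196.
True-score variance = 387.054 + 67.106 = 454.16, so reliability = 0.7643.
Error variance = 594.196 − 454.16 = 140.036; SEM = √140.036 = 11.83.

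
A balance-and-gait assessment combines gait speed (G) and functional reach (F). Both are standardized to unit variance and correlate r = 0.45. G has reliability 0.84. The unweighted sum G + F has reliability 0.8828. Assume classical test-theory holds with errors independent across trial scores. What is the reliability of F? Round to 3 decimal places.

0.820

Var(G+F) = 2 + 2·0.45 = 2.900.
True-score variance = ρ_G + ρ_F + 2·0.45, so 0.8828 = (0.84 + ρ_F + 0.90) / 2.900.
ρ_F = 0.8828·2.900 − 0.84 − 0.90 = 0.820.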